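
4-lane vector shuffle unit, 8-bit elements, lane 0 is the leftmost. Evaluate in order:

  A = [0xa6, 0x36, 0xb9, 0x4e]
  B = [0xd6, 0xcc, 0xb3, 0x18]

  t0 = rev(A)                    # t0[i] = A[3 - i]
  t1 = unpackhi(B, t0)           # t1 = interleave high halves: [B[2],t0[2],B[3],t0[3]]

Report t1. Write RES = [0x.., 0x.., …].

RES = [ 0xb3  0x36  0x18  0xa6 ]

t0 = [0x4e, 0xb9, 0x36, 0xa6]
t1 = [0xb3, 0x36, 0x18, 0xa6]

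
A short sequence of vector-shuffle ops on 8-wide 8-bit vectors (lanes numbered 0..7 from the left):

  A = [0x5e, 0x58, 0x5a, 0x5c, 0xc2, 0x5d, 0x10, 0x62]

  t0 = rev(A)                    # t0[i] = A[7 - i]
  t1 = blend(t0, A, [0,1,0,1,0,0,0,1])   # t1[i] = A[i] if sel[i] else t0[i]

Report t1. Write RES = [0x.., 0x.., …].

t0 = [0x62, 0x10, 0x5d, 0xc2, 0x5c, 0x5a, 0x58, 0x5e]
t1 = [0x62, 0x58, 0x5d, 0x5c, 0x5c, 0x5a, 0x58, 0x62]

RES = [ 0x62  0x58  0x5d  0x5c  0x5c  0x5a  0x58  0x62 ]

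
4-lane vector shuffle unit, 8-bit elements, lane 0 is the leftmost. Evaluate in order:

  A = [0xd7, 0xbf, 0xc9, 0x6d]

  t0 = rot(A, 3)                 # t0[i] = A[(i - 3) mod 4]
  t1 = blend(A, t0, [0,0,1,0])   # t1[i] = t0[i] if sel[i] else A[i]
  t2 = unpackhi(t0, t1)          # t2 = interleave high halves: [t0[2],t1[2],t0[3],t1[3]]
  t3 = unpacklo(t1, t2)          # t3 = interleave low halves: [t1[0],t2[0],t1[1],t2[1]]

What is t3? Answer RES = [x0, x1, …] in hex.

RES = [0xd7, 0x6d, 0xbf, 0x6d]

t0 = [0xbf, 0xc9, 0x6d, 0xd7]
t1 = [0xd7, 0xbf, 0x6d, 0x6d]
t2 = [0x6d, 0x6d, 0xd7, 0x6d]
t3 = [0xd7, 0x6d, 0xbf, 0x6d]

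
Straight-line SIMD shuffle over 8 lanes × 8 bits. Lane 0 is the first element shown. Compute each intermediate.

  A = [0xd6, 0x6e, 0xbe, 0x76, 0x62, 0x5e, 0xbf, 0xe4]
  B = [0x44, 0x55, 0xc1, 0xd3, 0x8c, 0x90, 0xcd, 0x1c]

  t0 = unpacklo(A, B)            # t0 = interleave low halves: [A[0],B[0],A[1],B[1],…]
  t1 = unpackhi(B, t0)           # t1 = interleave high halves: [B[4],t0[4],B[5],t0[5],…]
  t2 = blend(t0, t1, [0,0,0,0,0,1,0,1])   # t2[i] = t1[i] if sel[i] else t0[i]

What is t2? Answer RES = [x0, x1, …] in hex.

RES = [0xd6, 0x44, 0x6e, 0x55, 0xbe, 0x76, 0x76, 0xd3]

t0 = [0xd6, 0x44, 0x6e, 0x55, 0xbe, 0xc1, 0x76, 0xd3]
t1 = [0x8c, 0xbe, 0x90, 0xc1, 0xcd, 0x76, 0x1c, 0xd3]
t2 = [0xd6, 0x44, 0x6e, 0x55, 0xbe, 0x76, 0x76, 0xd3]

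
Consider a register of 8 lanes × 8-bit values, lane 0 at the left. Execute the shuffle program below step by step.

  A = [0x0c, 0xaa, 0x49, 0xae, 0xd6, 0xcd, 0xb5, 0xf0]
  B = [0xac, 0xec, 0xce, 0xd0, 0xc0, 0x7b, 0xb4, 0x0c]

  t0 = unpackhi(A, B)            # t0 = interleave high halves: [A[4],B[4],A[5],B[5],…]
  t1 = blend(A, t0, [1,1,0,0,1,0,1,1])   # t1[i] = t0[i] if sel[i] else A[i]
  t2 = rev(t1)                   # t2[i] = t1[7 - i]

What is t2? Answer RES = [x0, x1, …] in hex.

RES = [0x0c, 0xf0, 0xcd, 0xb5, 0xae, 0x49, 0xc0, 0xd6]

t0 = [0xd6, 0xc0, 0xcd, 0x7b, 0xb5, 0xb4, 0xf0, 0x0c]
t1 = [0xd6, 0xc0, 0x49, 0xae, 0xb5, 0xcd, 0xf0, 0x0c]
t2 = [0x0c, 0xf0, 0xcd, 0xb5, 0xae, 0x49, 0xc0, 0xd6]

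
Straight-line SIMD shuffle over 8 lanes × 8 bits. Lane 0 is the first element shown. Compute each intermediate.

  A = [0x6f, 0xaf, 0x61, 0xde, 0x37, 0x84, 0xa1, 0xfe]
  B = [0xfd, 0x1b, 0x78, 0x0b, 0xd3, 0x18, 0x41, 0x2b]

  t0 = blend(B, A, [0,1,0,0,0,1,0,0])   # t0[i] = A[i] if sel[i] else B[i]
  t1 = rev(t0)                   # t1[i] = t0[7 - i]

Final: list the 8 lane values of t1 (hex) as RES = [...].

RES = [0x2b, 0x41, 0x84, 0xd3, 0x0b, 0x78, 0xaf, 0xfd]

  t0: fd af 78 0b d3 84 41 2b
  t1: 2b 41 84 d3 0b 78 af fd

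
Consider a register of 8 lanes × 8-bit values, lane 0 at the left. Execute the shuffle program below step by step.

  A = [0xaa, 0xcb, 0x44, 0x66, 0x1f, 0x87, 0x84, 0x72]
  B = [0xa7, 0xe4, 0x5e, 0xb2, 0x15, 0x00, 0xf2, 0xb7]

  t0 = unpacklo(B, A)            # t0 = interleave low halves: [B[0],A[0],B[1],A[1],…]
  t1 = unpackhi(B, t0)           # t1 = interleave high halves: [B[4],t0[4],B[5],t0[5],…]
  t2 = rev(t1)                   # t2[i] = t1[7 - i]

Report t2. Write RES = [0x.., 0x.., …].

t0 = [0xa7, 0xaa, 0xe4, 0xcb, 0x5e, 0x44, 0xb2, 0x66]
t1 = [0x15, 0x5e, 0x00, 0x44, 0xf2, 0xb2, 0xb7, 0x66]
t2 = [0x66, 0xb7, 0xb2, 0xf2, 0x44, 0x00, 0x5e, 0x15]

RES = [0x66, 0xb7, 0xb2, 0xf2, 0x44, 0x00, 0x5e, 0x15]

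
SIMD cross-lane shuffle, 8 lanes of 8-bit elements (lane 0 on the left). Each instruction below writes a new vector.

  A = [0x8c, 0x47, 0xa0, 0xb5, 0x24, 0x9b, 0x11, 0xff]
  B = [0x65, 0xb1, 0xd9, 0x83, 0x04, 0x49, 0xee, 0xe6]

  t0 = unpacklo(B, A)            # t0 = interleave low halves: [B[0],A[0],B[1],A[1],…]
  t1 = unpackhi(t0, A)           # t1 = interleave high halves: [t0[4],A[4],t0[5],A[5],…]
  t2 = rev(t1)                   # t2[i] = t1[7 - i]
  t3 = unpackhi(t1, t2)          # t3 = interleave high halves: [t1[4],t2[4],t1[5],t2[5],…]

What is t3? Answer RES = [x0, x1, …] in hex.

RES = [ 0x83  0x9b  0x11  0xa0  0xb5  0x24  0xff  0xd9 ]

t0 = [0x65, 0x8c, 0xb1, 0x47, 0xd9, 0xa0, 0x83, 0xb5]
t1 = [0xd9, 0x24, 0xa0, 0x9b, 0x83, 0x11, 0xb5, 0xff]
t2 = [0xff, 0xb5, 0x11, 0x83, 0x9b, 0xa0, 0x24, 0xd9]
t3 = [0x83, 0x9b, 0x11, 0xa0, 0xb5, 0x24, 0xff, 0xd9]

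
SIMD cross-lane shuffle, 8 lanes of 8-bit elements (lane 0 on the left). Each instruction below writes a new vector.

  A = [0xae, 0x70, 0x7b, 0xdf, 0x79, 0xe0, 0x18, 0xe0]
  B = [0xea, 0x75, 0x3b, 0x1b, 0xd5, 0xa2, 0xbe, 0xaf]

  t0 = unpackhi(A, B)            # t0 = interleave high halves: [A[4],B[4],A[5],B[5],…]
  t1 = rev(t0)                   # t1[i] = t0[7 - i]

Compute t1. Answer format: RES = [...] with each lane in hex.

  t0: 79 d5 e0 a2 18 be e0 af
  t1: af e0 be 18 a2 e0 d5 79

RES = [ 0xaf  0xe0  0xbe  0x18  0xa2  0xe0  0xd5  0x79 ]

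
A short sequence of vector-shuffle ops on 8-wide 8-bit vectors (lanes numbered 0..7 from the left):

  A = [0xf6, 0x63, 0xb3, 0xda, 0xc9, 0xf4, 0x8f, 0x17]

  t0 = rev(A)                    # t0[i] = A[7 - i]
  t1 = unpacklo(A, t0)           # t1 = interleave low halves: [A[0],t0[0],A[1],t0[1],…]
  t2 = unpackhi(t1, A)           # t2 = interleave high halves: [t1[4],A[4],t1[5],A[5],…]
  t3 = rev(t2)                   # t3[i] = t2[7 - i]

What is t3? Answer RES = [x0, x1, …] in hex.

t0 = [0x17, 0x8f, 0xf4, 0xc9, 0xda, 0xb3, 0x63, 0xf6]
t1 = [0xf6, 0x17, 0x63, 0x8f, 0xb3, 0xf4, 0xda, 0xc9]
t2 = [0xb3, 0xc9, 0xf4, 0xf4, 0xda, 0x8f, 0xc9, 0x17]
t3 = [0x17, 0xc9, 0x8f, 0xda, 0xf4, 0xf4, 0xc9, 0xb3]

RES = [ 0x17  0xc9  0x8f  0xda  0xf4  0xf4  0xc9  0xb3 ]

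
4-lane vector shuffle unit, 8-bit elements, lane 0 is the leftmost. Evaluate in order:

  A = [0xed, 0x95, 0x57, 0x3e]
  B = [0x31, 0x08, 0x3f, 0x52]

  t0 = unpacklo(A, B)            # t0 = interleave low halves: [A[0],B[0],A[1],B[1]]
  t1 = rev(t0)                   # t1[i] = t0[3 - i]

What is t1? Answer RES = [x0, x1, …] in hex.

→ t0 |ed|31|95|08|
→ t1 |08|95|31|ed|

RES = [ 0x08  0x95  0x31  0xed ]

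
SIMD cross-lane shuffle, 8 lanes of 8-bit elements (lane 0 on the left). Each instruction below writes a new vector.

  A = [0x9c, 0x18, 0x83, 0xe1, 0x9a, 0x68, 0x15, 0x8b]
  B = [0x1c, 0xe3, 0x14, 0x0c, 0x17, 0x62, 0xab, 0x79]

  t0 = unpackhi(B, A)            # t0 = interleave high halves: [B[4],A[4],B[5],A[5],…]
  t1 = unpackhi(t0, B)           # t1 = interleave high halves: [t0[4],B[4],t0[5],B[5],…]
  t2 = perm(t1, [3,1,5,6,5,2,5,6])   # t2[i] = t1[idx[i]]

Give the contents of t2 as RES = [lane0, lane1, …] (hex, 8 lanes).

  t0: 17 9a 62 68 ab 15 79 8b
  t1: ab 17 15 62 79 ab 8b 79
  t2: 62 17 ab 8b ab 15 ab 8b

RES = [ 0x62  0x17  0xab  0x8b  0xab  0x15  0xab  0x8b ]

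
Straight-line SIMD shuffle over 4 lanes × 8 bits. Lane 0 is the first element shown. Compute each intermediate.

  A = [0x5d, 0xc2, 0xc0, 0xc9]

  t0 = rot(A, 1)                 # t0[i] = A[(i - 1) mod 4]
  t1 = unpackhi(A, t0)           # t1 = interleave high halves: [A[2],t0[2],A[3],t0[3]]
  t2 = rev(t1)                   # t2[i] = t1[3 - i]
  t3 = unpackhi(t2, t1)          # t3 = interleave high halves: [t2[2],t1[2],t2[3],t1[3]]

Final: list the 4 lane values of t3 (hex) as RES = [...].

→ t0 |c9|5d|c2|c0|
→ t1 |c0|c2|c9|c0|
→ t2 |c0|c9|c2|c0|
→ t3 |c2|c9|c0|c0|

RES = [0xc2, 0xc9, 0xc0, 0xc0]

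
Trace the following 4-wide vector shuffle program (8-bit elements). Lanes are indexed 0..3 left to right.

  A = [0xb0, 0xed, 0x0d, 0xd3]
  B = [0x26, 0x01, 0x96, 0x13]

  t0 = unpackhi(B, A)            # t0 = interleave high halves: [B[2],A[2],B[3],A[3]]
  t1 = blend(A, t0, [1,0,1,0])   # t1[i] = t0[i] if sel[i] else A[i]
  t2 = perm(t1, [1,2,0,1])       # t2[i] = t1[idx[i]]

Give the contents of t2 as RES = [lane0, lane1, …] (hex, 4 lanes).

t0 = [0x96, 0x0d, 0x13, 0xd3]
t1 = [0x96, 0xed, 0x13, 0xd3]
t2 = [0xed, 0x13, 0x96, 0xed]

RES = [0xed, 0x13, 0x96, 0xed]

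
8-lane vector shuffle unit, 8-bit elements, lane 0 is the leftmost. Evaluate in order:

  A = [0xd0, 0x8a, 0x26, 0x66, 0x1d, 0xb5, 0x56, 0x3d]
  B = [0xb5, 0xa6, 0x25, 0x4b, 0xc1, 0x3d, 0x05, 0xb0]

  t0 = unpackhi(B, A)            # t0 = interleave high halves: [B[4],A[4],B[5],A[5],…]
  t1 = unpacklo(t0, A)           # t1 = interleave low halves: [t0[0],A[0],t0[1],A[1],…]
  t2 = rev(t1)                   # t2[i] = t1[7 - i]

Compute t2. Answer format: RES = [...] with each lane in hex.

t0 = [0xc1, 0x1d, 0x3d, 0xb5, 0x05, 0x56, 0xb0, 0x3d]
t1 = [0xc1, 0xd0, 0x1d, 0x8a, 0x3d, 0x26, 0xb5, 0x66]
t2 = [0x66, 0xb5, 0x26, 0x3d, 0x8a, 0x1d, 0xd0, 0xc1]

RES = [ 0x66  0xb5  0x26  0x3d  0x8a  0x1d  0xd0  0xc1 ]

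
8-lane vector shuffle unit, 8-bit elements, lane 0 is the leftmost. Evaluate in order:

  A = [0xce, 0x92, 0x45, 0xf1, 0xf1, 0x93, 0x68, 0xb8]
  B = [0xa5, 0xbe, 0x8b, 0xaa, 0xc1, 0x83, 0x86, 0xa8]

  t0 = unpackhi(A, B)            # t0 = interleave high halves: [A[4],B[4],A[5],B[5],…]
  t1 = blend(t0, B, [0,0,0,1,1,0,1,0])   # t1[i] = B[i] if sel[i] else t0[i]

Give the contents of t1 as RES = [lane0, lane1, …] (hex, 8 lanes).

→ t0 |f1|c1|93|83|68|86|b8|a8|
→ t1 |f1|c1|93|aa|c1|86|86|a8|

RES = [ 0xf1  0xc1  0x93  0xaa  0xc1  0x86  0x86  0xa8 ]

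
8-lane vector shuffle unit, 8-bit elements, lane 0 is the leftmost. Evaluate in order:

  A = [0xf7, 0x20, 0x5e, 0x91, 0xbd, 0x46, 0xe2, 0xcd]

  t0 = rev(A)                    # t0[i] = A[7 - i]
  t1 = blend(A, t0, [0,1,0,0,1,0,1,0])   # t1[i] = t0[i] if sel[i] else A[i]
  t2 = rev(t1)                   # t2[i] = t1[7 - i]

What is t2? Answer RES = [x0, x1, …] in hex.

RES = [0xcd, 0x20, 0x46, 0x91, 0x91, 0x5e, 0xe2, 0xf7]

  t0: cd e2 46 bd 91 5e 20 f7
  t1: f7 e2 5e 91 91 46 20 cd
  t2: cd 20 46 91 91 5e e2 f7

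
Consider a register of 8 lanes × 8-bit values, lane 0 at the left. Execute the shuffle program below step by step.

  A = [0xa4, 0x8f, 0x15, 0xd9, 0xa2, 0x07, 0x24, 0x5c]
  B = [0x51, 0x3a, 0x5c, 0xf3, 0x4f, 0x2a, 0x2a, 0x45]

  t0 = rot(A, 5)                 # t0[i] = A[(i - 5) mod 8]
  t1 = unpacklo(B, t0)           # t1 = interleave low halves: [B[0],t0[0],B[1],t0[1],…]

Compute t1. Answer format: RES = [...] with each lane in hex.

RES = [0x51, 0xd9, 0x3a, 0xa2, 0x5c, 0x07, 0xf3, 0x24]

t0 = [0xd9, 0xa2, 0x07, 0x24, 0x5c, 0xa4, 0x8f, 0x15]
t1 = [0x51, 0xd9, 0x3a, 0xa2, 0x5c, 0x07, 0xf3, 0x24]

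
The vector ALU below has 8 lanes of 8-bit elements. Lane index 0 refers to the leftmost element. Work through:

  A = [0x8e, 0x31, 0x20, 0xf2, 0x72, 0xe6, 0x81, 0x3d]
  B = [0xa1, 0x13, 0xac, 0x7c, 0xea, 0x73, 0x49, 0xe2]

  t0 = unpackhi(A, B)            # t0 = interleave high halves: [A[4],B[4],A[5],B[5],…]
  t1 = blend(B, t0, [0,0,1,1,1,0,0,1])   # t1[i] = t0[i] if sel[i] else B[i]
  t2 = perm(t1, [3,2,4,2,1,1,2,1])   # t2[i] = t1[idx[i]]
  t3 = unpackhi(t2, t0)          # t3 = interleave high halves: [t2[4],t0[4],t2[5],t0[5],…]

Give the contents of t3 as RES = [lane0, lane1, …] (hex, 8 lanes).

t0 = [0x72, 0xea, 0xe6, 0x73, 0x81, 0x49, 0x3d, 0xe2]
t1 = [0xa1, 0x13, 0xe6, 0x73, 0x81, 0x73, 0x49, 0xe2]
t2 = [0x73, 0xe6, 0x81, 0xe6, 0x13, 0x13, 0xe6, 0x13]
t3 = [0x13, 0x81, 0x13, 0x49, 0xe6, 0x3d, 0x13, 0xe2]

RES = [0x13, 0x81, 0x13, 0x49, 0xe6, 0x3d, 0x13, 0xe2]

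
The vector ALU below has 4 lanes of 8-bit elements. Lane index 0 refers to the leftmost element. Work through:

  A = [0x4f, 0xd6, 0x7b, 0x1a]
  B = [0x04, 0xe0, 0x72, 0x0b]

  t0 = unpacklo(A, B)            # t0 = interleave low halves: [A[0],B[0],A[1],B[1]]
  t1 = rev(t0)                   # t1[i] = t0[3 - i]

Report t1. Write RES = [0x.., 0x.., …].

RES = [ 0xe0  0xd6  0x04  0x4f ]

t0 = [0x4f, 0x04, 0xd6, 0xe0]
t1 = [0xe0, 0xd6, 0x04, 0x4f]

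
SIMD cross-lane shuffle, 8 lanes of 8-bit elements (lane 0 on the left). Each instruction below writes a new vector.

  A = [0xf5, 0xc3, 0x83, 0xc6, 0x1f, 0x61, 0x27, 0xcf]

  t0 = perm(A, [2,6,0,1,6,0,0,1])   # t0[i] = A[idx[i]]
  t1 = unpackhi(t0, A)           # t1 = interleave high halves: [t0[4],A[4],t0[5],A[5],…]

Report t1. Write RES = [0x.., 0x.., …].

→ t0 |83|27|f5|c3|27|f5|f5|c3|
→ t1 |27|1f|f5|61|f5|27|c3|cf|

RES = [0x27, 0x1f, 0xf5, 0x61, 0xf5, 0x27, 0xc3, 0xcf]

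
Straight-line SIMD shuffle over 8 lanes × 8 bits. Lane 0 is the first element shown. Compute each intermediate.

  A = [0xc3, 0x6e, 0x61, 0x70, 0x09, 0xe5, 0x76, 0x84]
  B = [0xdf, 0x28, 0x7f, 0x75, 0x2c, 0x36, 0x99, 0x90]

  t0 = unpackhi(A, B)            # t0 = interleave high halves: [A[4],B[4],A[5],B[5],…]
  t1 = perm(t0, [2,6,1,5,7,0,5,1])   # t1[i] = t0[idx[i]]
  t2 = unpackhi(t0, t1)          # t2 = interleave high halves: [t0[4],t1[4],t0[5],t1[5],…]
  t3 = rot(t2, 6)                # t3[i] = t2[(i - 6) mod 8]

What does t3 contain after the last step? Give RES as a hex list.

→ t0 |09|2c|e5|36|76|99|84|90|
→ t1 |e5|84|2c|99|90|09|99|2c|
→ t2 |76|90|99|09|84|99|90|2c|
→ t3 |99|09|84|99|90|2c|76|90|

RES = [ 0x99  0x09  0x84  0x99  0x90  0x2c  0x76  0x90 ]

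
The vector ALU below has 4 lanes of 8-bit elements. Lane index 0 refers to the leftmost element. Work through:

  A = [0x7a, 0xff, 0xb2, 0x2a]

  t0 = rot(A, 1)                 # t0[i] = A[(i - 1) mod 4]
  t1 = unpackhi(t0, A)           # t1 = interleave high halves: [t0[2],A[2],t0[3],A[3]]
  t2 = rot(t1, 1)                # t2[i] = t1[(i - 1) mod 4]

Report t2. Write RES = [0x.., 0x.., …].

  t0: 2a 7a ff b2
  t1: ff b2 b2 2a
  t2: 2a ff b2 b2

RES = [0x2a, 0xff, 0xb2, 0xb2]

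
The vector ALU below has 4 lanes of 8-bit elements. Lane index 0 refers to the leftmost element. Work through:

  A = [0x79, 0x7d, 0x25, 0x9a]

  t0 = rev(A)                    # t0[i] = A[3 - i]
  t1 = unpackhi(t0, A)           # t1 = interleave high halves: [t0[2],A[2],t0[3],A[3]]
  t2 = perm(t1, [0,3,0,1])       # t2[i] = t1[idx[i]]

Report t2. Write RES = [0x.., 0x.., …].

t0 = [0x9a, 0x25, 0x7d, 0x79]
t1 = [0x7d, 0x25, 0x79, 0x9a]
t2 = [0x7d, 0x9a, 0x7d, 0x25]

RES = [0x7d, 0x9a, 0x7d, 0x25]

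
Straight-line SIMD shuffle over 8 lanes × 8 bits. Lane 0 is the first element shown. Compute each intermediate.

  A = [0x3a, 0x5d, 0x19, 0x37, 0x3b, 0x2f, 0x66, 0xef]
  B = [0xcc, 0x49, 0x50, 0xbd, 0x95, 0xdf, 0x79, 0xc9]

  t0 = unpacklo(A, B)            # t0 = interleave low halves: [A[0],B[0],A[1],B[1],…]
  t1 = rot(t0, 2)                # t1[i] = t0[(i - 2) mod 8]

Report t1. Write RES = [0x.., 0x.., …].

RES = [ 0x37  0xbd  0x3a  0xcc  0x5d  0x49  0x19  0x50 ]

  t0: 3a cc 5d 49 19 50 37 bd
  t1: 37 bd 3a cc 5d 49 19 50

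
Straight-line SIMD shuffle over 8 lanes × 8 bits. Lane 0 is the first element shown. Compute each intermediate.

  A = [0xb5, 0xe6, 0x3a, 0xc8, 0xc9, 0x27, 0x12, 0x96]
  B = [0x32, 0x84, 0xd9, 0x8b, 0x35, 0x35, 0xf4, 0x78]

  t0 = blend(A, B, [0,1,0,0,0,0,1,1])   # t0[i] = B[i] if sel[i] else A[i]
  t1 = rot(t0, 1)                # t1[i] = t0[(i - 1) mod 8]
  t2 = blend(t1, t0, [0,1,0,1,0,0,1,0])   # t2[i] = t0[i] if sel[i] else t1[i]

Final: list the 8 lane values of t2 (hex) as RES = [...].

t0 = [0xb5, 0x84, 0x3a, 0xc8, 0xc9, 0x27, 0xf4, 0x78]
t1 = [0x78, 0xb5, 0x84, 0x3a, 0xc8, 0xc9, 0x27, 0xf4]
t2 = [0x78, 0x84, 0x84, 0xc8, 0xc8, 0xc9, 0xf4, 0xf4]

RES = [ 0x78  0x84  0x84  0xc8  0xc8  0xc9  0xf4  0xf4 ]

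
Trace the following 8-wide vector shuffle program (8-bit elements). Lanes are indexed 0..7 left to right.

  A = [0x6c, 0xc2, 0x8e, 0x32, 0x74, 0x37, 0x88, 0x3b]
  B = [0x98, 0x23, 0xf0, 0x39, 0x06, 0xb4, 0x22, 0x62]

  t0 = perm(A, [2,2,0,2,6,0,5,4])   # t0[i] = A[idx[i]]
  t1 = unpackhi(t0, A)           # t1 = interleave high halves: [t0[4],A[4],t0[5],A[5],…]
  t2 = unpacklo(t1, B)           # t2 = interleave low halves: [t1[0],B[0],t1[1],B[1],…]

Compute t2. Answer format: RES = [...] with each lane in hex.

RES = [0x88, 0x98, 0x74, 0x23, 0x6c, 0xf0, 0x37, 0x39]

  t0: 8e 8e 6c 8e 88 6c 37 74
  t1: 88 74 6c 37 37 88 74 3b
  t2: 88 98 74 23 6c f0 37 39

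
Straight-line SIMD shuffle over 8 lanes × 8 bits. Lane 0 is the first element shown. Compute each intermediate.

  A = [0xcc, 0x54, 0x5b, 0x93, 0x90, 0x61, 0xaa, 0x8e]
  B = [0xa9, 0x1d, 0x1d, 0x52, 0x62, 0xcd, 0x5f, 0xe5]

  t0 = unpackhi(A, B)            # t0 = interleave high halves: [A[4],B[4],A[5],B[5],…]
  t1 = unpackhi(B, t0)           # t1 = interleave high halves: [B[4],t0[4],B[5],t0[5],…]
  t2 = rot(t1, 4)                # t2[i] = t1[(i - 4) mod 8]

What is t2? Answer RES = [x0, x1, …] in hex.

t0 = [0x90, 0x62, 0x61, 0xcd, 0xaa, 0x5f, 0x8e, 0xe5]
t1 = [0x62, 0xaa, 0xcd, 0x5f, 0x5f, 0x8e, 0xe5, 0xe5]
t2 = [0x5f, 0x8e, 0xe5, 0xe5, 0x62, 0xaa, 0xcd, 0x5f]

RES = [ 0x5f  0x8e  0xe5  0xe5  0x62  0xaa  0xcd  0x5f ]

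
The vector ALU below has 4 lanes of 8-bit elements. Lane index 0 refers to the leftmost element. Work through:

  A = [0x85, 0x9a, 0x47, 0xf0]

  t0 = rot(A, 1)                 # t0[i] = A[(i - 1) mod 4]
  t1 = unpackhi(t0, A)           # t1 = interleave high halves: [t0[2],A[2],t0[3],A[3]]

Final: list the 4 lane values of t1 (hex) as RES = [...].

RES = [ 0x9a  0x47  0x47  0xf0 ]

  t0: f0 85 9a 47
  t1: 9a 47 47 f0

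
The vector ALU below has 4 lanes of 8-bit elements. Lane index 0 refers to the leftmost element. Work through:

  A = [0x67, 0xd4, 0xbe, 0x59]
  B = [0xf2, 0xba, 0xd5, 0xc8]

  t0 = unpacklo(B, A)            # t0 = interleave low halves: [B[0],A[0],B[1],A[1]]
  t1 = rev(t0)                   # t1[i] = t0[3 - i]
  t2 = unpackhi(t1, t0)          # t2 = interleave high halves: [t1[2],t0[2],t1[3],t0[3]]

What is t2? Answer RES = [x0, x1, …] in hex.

t0 = [0xf2, 0x67, 0xba, 0xd4]
t1 = [0xd4, 0xba, 0x67, 0xf2]
t2 = [0x67, 0xba, 0xf2, 0xd4]

RES = [0x67, 0xba, 0xf2, 0xd4]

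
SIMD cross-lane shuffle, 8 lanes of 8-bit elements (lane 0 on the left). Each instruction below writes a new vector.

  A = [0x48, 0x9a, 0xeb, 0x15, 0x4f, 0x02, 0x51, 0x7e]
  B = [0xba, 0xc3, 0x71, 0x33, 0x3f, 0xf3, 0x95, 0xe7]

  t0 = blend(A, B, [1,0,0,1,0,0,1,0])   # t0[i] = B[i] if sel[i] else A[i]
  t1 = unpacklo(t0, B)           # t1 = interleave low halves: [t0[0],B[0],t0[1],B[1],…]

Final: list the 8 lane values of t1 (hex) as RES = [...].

→ t0 |ba|9a|eb|33|4f|02|95|7e|
→ t1 |ba|ba|9a|c3|eb|71|33|33|

RES = [ 0xba  0xba  0x9a  0xc3  0xeb  0x71  0x33  0x33 ]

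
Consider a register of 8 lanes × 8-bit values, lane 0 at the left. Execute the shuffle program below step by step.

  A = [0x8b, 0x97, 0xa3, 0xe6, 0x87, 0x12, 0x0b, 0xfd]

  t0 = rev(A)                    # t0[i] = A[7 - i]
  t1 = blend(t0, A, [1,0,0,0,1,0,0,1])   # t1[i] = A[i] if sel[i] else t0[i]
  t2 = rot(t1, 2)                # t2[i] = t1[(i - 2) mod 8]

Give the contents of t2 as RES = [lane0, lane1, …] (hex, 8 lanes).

t0 = [0xfd, 0x0b, 0x12, 0x87, 0xe6, 0xa3, 0x97, 0x8b]
t1 = [0x8b, 0x0b, 0x12, 0x87, 0x87, 0xa3, 0x97, 0xfd]
t2 = [0x97, 0xfd, 0x8b, 0x0b, 0x12, 0x87, 0x87, 0xa3]

RES = [0x97, 0xfd, 0x8b, 0x0b, 0x12, 0x87, 0x87, 0xa3]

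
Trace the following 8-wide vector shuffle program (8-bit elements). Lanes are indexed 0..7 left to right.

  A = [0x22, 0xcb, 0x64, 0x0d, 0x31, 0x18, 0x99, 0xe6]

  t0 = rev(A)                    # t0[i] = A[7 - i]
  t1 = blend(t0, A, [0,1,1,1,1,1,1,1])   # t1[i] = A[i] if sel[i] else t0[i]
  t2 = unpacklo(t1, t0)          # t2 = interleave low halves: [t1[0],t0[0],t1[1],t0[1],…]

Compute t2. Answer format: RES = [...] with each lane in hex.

  t0: e6 99 18 31 0d 64 cb 22
  t1: e6 cb 64 0d 31 18 99 e6
  t2: e6 e6 cb 99 64 18 0d 31

RES = [ 0xe6  0xe6  0xcb  0x99  0x64  0x18  0x0d  0x31 ]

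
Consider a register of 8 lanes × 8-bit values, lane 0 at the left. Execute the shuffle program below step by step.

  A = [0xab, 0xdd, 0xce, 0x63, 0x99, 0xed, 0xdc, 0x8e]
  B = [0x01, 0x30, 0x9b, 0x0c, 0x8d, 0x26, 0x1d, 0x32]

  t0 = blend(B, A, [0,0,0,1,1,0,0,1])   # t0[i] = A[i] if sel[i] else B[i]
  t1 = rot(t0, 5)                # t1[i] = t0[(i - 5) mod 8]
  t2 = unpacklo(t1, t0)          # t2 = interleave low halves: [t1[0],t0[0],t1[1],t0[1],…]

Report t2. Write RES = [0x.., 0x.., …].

→ t0 |01|30|9b|63|99|26|1d|8e|
→ t1 |63|99|26|1d|8e|01|30|9b|
→ t2 |63|01|99|30|26|9b|1d|63|

RES = [0x63, 0x01, 0x99, 0x30, 0x26, 0x9b, 0x1d, 0x63]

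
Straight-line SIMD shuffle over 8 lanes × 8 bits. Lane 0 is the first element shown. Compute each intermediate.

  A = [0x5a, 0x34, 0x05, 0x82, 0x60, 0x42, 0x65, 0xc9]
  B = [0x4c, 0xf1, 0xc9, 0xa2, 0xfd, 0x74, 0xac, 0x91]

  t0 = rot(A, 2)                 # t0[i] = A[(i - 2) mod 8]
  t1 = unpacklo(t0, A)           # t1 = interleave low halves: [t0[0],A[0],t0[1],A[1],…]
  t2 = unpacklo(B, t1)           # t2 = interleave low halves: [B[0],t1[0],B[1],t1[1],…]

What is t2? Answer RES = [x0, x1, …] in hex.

→ t0 |65|c9|5a|34|05|82|60|42|
→ t1 |65|5a|c9|34|5a|05|34|82|
→ t2 |4c|65|f1|5a|c9|c9|a2|34|

RES = [0x4c, 0x65, 0xf1, 0x5a, 0xc9, 0xc9, 0xa2, 0x34]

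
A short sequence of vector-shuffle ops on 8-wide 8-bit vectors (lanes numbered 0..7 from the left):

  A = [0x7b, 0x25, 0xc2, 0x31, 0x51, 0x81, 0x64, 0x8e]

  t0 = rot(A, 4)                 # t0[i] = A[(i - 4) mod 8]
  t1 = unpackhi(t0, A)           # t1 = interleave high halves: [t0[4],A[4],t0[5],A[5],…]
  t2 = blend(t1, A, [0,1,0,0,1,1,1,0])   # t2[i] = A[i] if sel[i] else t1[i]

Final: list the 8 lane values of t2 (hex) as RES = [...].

  t0: 51 81 64 8e 7b 25 c2 31
  t1: 7b 51 25 81 c2 64 31 8e
  t2: 7b 25 25 81 51 81 64 8e

RES = [0x7b, 0x25, 0x25, 0x81, 0x51, 0x81, 0x64, 0x8e]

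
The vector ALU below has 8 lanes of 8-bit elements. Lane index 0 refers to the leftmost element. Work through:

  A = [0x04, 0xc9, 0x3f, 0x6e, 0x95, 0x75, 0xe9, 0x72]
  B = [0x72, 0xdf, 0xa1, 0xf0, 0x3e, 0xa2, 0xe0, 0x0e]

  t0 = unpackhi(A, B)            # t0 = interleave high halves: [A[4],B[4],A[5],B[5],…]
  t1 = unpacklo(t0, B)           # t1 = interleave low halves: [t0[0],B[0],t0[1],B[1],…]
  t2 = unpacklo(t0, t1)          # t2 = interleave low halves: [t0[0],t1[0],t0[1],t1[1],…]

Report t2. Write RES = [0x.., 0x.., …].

  t0: 95 3e 75 a2 e9 e0 72 0e
  t1: 95 72 3e df 75 a1 a2 f0
  t2: 95 95 3e 72 75 3e a2 df

RES = [ 0x95  0x95  0x3e  0x72  0x75  0x3e  0xa2  0xdf ]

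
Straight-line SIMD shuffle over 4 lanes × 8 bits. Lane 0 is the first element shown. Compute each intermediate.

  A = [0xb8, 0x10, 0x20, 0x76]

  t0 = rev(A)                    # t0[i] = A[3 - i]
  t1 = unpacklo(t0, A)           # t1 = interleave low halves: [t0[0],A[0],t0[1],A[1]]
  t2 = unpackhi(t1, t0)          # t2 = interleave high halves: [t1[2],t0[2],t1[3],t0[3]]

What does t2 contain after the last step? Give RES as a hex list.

  t0: 76 20 10 b8
  t1: 76 b8 20 10
  t2: 20 10 10 b8

RES = [ 0x20  0x10  0x10  0xb8 ]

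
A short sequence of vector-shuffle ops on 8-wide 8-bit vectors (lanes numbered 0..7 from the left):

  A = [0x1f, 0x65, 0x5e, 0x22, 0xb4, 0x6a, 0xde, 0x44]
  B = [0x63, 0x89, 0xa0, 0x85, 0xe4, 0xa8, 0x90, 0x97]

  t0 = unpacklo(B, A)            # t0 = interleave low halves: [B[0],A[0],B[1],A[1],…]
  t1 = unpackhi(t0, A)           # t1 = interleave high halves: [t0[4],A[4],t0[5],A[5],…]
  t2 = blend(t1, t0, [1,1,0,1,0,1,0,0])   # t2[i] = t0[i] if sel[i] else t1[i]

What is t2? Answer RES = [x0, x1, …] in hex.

→ t0 |63|1f|89|65|a0|5e|85|22|
→ t1 |a0|b4|5e|6a|85|de|22|44|
→ t2 |63|1f|5e|65|85|5e|22|44|

RES = [0x63, 0x1f, 0x5e, 0x65, 0x85, 0x5e, 0x22, 0x44]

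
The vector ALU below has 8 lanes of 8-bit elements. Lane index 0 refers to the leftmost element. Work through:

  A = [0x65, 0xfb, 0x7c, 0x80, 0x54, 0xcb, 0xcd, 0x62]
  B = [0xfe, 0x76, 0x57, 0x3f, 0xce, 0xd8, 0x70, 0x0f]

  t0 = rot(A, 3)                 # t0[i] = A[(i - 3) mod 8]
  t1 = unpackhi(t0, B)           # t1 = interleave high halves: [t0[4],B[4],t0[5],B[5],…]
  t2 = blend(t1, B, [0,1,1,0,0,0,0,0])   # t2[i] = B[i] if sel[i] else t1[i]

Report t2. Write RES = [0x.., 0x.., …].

t0 = [0xcb, 0xcd, 0x62, 0x65, 0xfb, 0x7c, 0x80, 0x54]
t1 = [0xfb, 0xce, 0x7c, 0xd8, 0x80, 0x70, 0x54, 0x0f]
t2 = [0xfb, 0x76, 0x57, 0xd8, 0x80, 0x70, 0x54, 0x0f]

RES = [ 0xfb  0x76  0x57  0xd8  0x80  0x70  0x54  0x0f ]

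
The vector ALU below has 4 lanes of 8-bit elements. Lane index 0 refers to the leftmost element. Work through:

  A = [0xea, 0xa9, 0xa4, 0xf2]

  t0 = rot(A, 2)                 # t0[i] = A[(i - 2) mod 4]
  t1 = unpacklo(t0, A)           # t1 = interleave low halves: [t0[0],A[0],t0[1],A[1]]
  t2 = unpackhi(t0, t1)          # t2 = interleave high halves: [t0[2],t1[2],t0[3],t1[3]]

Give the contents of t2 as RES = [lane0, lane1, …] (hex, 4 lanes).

  t0: a4 f2 ea a9
  t1: a4 ea f2 a9
  t2: ea f2 a9 a9

RES = [ 0xea  0xf2  0xa9  0xa9 ]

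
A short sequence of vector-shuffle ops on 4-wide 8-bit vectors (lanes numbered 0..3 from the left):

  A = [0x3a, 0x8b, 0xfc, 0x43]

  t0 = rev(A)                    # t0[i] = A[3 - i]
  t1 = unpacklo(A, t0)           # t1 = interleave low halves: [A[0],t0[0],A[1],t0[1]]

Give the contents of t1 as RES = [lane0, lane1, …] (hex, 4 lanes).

  t0: 43 fc 8b 3a
  t1: 3a 43 8b fc

RES = [ 0x3a  0x43  0x8b  0xfc ]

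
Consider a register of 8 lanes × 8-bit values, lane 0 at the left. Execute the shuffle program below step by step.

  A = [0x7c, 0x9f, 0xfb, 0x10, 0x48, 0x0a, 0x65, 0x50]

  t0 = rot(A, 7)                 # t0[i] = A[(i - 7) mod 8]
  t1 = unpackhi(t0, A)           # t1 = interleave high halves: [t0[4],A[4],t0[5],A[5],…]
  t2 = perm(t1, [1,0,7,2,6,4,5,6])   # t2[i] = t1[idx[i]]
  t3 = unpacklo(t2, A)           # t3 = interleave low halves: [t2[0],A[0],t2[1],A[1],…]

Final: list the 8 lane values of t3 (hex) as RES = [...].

  t0: 9f fb 10 48 0a 65 50 7c
  t1: 0a 48 65 0a 50 65 7c 50
  t2: 48 0a 50 65 7c 50 65 7c
  t3: 48 7c 0a 9f 50 fb 65 10

RES = [0x48, 0x7c, 0x0a, 0x9f, 0x50, 0xfb, 0x65, 0x10]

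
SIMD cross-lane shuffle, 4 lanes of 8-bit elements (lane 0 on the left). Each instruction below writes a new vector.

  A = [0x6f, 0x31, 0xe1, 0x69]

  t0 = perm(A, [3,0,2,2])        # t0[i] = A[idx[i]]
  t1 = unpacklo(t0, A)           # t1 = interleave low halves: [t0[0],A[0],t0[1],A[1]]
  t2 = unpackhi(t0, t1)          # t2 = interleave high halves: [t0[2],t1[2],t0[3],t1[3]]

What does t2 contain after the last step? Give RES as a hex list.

RES = [ 0xe1  0x6f  0xe1  0x31 ]

t0 = [0x69, 0x6f, 0xe1, 0xe1]
t1 = [0x69, 0x6f, 0x6f, 0x31]
t2 = [0xe1, 0x6f, 0xe1, 0x31]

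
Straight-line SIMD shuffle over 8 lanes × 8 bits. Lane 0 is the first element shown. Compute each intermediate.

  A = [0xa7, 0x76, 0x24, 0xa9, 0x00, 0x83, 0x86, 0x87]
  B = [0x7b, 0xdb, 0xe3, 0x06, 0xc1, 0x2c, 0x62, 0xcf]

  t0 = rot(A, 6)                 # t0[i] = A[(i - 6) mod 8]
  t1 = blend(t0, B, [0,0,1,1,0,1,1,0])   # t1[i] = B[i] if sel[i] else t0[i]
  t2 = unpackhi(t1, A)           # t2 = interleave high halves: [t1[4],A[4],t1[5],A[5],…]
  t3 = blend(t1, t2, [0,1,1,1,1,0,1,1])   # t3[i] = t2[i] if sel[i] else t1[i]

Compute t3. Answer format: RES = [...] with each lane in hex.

→ t0 |24|a9|00|83|86|87|a7|76|
→ t1 |24|a9|e3|06|86|2c|62|76|
→ t2 |86|00|2c|83|62|86|76|87|
→ t3 |24|00|2c|83|62|2c|76|87|

RES = [0x24, 0x00, 0x2c, 0x83, 0x62, 0x2c, 0x76, 0x87]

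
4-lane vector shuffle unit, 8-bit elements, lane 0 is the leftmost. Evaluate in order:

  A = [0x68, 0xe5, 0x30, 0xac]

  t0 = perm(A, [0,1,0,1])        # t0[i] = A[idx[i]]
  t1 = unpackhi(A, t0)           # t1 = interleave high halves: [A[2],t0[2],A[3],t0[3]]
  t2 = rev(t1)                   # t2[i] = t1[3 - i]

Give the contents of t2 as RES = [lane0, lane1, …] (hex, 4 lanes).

RES = [ 0xe5  0xac  0x68  0x30 ]

t0 = [0x68, 0xe5, 0x68, 0xe5]
t1 = [0x30, 0x68, 0xac, 0xe5]
t2 = [0xe5, 0xac, 0x68, 0x30]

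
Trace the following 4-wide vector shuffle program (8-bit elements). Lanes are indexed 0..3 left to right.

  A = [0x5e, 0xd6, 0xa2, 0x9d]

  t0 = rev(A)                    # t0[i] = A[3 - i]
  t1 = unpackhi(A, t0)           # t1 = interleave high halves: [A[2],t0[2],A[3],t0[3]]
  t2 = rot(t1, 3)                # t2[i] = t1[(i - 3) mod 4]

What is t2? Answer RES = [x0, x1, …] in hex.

RES = [ 0xd6  0x9d  0x5e  0xa2 ]

→ t0 |9d|a2|d6|5e|
→ t1 |a2|d6|9d|5e|
→ t2 |d6|9d|5e|a2|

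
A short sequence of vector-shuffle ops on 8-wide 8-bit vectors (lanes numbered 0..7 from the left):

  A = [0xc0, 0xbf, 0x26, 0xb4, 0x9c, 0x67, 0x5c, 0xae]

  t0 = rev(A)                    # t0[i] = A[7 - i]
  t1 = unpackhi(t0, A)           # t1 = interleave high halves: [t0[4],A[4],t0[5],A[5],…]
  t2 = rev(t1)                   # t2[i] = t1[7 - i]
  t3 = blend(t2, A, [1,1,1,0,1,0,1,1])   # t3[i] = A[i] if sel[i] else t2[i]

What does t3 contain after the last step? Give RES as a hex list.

  t0: ae 5c 67 9c b4 26 bf c0
  t1: b4 9c 26 67 bf 5c c0 ae
  t2: ae c0 5c bf 67 26 9c b4
  t3: c0 bf 26 bf 9c 26 5c ae

RES = [0xc0, 0xbf, 0x26, 0xbf, 0x9c, 0x26, 0x5c, 0xae]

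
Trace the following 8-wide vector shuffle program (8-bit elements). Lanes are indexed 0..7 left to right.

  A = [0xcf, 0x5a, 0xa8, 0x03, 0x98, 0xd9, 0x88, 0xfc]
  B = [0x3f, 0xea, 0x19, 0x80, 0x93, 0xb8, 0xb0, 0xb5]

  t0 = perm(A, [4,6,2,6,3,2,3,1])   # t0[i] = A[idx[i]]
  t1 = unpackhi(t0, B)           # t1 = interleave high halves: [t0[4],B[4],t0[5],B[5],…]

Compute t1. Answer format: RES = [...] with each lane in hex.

RES = [0x03, 0x93, 0xa8, 0xb8, 0x03, 0xb0, 0x5a, 0xb5]

  t0: 98 88 a8 88 03 a8 03 5a
  t1: 03 93 a8 b8 03 b0 5a b5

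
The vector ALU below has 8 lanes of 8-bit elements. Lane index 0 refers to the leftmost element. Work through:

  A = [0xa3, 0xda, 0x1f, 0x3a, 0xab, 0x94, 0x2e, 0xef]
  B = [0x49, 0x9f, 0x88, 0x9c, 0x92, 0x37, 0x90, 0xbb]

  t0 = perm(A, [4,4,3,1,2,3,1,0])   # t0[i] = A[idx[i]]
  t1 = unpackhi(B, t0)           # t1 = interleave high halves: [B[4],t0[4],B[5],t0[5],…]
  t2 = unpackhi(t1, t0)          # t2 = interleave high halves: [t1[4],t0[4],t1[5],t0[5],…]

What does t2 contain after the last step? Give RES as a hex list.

RES = [ 0x90  0x1f  0xda  0x3a  0xbb  0xda  0xa3  0xa3 ]

t0 = [0xab, 0xab, 0x3a, 0xda, 0x1f, 0x3a, 0xda, 0xa3]
t1 = [0x92, 0x1f, 0x37, 0x3a, 0x90, 0xda, 0xbb, 0xa3]
t2 = [0x90, 0x1f, 0xda, 0x3a, 0xbb, 0xda, 0xa3, 0xa3]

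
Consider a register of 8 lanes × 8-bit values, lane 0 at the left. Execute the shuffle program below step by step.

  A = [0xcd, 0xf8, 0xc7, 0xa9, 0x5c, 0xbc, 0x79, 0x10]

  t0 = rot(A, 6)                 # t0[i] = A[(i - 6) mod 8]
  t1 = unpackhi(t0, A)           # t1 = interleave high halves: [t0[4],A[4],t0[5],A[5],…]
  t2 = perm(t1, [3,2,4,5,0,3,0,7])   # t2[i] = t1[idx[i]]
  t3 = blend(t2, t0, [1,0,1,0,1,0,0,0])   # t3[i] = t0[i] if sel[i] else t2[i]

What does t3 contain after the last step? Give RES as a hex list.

  t0: c7 a9 5c bc 79 10 cd f8
  t1: 79 5c 10 bc cd 79 f8 10
  t2: bc 10 cd 79 79 bc 79 10
  t3: c7 10 5c 79 79 bc 79 10

RES = [ 0xc7  0x10  0x5c  0x79  0x79  0xbc  0x79  0x10 ]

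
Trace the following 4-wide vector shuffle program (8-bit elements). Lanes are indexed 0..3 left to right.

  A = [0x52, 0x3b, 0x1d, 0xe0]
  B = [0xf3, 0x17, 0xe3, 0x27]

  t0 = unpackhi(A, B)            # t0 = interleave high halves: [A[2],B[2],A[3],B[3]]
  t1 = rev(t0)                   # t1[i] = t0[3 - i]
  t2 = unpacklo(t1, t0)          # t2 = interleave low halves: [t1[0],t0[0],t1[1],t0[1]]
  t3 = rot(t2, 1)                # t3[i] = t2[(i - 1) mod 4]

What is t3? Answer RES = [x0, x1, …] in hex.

  t0: 1d e3 e0 27
  t1: 27 e0 e3 1d
  t2: 27 1d e0 e3
  t3: e3 27 1d e0

RES = [0xe3, 0x27, 0x1d, 0xe0]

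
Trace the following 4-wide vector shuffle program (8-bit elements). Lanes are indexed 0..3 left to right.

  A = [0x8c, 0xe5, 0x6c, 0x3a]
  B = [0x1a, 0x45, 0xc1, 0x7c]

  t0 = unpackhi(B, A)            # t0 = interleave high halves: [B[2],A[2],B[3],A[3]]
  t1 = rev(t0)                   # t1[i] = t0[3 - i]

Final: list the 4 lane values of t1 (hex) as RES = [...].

RES = [0x3a, 0x7c, 0x6c, 0xc1]

→ t0 |c1|6c|7c|3a|
→ t1 |3a|7c|6c|c1|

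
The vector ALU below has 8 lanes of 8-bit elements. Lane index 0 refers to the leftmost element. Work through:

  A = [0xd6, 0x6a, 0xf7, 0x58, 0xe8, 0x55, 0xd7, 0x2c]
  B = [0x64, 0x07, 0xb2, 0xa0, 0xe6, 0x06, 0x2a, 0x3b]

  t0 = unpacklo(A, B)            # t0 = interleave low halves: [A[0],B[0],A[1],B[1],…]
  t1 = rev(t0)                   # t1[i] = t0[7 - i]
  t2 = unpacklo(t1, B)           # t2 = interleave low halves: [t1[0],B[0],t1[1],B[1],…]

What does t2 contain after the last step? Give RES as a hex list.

RES = [0xa0, 0x64, 0x58, 0x07, 0xb2, 0xb2, 0xf7, 0xa0]

t0 = [0xd6, 0x64, 0x6a, 0x07, 0xf7, 0xb2, 0x58, 0xa0]
t1 = [0xa0, 0x58, 0xb2, 0xf7, 0x07, 0x6a, 0x64, 0xd6]
t2 = [0xa0, 0x64, 0x58, 0x07, 0xb2, 0xb2, 0xf7, 0xa0]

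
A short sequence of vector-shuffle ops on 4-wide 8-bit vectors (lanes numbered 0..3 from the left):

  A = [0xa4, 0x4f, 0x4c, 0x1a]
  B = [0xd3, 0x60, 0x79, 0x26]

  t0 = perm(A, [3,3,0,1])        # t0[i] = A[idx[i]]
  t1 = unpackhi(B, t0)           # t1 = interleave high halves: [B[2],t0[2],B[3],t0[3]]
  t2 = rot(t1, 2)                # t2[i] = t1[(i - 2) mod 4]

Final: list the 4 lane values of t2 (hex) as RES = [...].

  t0: 1a 1a a4 4f
  t1: 79 a4 26 4f
  t2: 26 4f 79 a4

RES = [ 0x26  0x4f  0x79  0xa4 ]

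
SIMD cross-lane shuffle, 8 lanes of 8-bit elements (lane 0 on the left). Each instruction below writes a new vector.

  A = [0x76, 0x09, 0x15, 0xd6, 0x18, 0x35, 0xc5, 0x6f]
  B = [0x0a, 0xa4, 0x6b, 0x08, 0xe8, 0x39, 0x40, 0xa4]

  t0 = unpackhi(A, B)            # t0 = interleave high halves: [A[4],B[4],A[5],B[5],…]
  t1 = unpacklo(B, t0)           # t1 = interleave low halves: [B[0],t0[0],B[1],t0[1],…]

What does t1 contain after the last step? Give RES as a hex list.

RES = [0x0a, 0x18, 0xa4, 0xe8, 0x6b, 0x35, 0x08, 0x39]

→ t0 |18|e8|35|39|c5|40|6f|a4|
→ t1 |0a|18|a4|e8|6b|35|08|39|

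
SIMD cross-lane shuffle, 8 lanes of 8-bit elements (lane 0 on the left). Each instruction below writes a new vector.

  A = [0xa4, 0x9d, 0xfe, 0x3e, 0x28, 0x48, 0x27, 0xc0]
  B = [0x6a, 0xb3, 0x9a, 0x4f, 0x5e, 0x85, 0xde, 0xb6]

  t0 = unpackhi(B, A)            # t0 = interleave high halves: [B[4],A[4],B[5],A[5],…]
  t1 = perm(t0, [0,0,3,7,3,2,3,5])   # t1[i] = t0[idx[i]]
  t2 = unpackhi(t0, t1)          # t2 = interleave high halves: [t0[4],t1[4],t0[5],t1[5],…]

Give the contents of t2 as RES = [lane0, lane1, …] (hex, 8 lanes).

RES = [0xde, 0x48, 0x27, 0x85, 0xb6, 0x48, 0xc0, 0x27]

t0 = [0x5e, 0x28, 0x85, 0x48, 0xde, 0x27, 0xb6, 0xc0]
t1 = [0x5e, 0x5e, 0x48, 0xc0, 0x48, 0x85, 0x48, 0x27]
t2 = [0xde, 0x48, 0x27, 0x85, 0xb6, 0x48, 0xc0, 0x27]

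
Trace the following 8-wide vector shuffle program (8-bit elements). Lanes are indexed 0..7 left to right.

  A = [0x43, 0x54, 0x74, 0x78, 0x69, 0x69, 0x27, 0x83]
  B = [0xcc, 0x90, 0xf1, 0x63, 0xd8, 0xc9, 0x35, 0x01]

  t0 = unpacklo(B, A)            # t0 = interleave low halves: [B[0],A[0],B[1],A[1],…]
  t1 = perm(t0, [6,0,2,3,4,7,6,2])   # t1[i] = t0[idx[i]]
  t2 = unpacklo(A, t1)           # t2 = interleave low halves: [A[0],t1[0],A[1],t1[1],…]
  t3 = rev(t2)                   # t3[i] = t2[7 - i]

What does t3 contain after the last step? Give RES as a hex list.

  t0: cc 43 90 54 f1 74 63 78
  t1: 63 cc 90 54 f1 78 63 90
  t2: 43 63 54 cc 74 90 78 54
  t3: 54 78 90 74 cc 54 63 43

RES = [0x54, 0x78, 0x90, 0x74, 0xcc, 0x54, 0x63, 0x43]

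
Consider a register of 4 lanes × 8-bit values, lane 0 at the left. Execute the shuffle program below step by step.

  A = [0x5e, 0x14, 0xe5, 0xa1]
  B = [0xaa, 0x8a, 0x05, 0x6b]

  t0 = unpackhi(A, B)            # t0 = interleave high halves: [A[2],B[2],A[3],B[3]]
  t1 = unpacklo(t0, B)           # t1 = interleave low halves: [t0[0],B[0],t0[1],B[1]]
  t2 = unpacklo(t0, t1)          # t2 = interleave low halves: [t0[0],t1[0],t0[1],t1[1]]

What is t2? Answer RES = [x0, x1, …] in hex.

→ t0 |e5|05|a1|6b|
→ t1 |e5|aa|05|8a|
→ t2 |e5|e5|05|aa|

RES = [0xe5, 0xe5, 0x05, 0xaa]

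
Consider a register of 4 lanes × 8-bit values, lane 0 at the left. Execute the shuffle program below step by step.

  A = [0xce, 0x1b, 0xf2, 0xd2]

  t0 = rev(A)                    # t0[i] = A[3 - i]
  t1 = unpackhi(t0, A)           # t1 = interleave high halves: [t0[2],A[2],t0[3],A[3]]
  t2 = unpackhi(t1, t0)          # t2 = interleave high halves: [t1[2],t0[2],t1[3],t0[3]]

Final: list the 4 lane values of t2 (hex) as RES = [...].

  t0: d2 f2 1b ce
  t1: 1b f2 ce d2
  t2: ce 1b d2 ce

RES = [0xce, 0x1b, 0xd2, 0xce]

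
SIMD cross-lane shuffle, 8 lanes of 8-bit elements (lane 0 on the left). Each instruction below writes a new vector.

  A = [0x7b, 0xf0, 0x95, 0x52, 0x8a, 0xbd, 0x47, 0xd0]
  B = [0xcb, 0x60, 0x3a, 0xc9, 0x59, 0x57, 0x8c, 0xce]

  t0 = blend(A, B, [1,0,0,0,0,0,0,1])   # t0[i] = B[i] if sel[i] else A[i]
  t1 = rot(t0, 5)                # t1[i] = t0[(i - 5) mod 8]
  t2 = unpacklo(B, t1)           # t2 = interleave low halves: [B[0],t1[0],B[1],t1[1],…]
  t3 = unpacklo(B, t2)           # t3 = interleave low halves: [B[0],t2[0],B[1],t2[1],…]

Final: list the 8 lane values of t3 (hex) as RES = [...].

RES = [0xcb, 0xcb, 0x60, 0x52, 0x3a, 0x60, 0xc9, 0x8a]

  t0: cb f0 95 52 8a bd 47 ce
  t1: 52 8a bd 47 ce cb f0 95
  t2: cb 52 60 8a 3a bd c9 47
  t3: cb cb 60 52 3a 60 c9 8a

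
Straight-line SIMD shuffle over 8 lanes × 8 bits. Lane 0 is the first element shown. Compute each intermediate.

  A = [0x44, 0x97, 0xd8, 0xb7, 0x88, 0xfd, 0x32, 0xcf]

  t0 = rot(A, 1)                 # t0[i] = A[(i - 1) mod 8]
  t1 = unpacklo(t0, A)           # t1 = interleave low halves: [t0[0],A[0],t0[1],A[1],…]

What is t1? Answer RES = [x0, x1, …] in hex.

RES = [0xcf, 0x44, 0x44, 0x97, 0x97, 0xd8, 0xd8, 0xb7]

t0 = [0xcf, 0x44, 0x97, 0xd8, 0xb7, 0x88, 0xfd, 0x32]
t1 = [0xcf, 0x44, 0x44, 0x97, 0x97, 0xd8, 0xd8, 0xb7]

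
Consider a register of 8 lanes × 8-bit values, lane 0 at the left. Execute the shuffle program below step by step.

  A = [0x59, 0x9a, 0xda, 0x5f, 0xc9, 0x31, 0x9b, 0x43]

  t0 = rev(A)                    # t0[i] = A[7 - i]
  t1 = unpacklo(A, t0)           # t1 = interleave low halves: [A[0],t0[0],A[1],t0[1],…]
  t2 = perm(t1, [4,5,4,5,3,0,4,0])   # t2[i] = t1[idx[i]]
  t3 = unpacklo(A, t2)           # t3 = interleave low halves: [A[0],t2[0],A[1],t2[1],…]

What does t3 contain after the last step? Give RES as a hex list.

RES = [ 0x59  0xda  0x9a  0x31  0xda  0xda  0x5f  0x31 ]

t0 = [0x43, 0x9b, 0x31, 0xc9, 0x5f, 0xda, 0x9a, 0x59]
t1 = [0x59, 0x43, 0x9a, 0x9b, 0xda, 0x31, 0x5f, 0xc9]
t2 = [0xda, 0x31, 0xda, 0x31, 0x9b, 0x59, 0xda, 0x59]
t3 = [0x59, 0xda, 0x9a, 0x31, 0xda, 0xda, 0x5f, 0x31]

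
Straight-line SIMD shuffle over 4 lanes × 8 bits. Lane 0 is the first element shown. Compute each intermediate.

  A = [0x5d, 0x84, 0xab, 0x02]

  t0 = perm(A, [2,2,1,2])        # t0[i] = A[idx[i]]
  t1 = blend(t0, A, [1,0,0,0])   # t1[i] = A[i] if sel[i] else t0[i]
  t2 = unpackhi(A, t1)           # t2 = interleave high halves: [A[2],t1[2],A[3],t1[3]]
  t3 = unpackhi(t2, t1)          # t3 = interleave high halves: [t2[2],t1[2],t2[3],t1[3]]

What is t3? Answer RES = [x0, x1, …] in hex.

t0 = [0xab, 0xab, 0x84, 0xab]
t1 = [0x5d, 0xab, 0x84, 0xab]
t2 = [0xab, 0x84, 0x02, 0xab]
t3 = [0x02, 0x84, 0xab, 0xab]

RES = [ 0x02  0x84  0xab  0xab ]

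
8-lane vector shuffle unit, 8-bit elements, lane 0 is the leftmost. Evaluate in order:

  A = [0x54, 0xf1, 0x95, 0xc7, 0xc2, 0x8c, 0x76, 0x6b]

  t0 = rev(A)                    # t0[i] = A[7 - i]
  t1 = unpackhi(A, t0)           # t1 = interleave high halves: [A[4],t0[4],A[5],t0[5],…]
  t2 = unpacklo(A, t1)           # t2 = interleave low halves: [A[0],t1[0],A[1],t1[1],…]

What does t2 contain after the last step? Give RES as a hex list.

t0 = [0x6b, 0x76, 0x8c, 0xc2, 0xc7, 0x95, 0xf1, 0x54]
t1 = [0xc2, 0xc7, 0x8c, 0x95, 0x76, 0xf1, 0x6b, 0x54]
t2 = [0x54, 0xc2, 0xf1, 0xc7, 0x95, 0x8c, 0xc7, 0x95]

RES = [0x54, 0xc2, 0xf1, 0xc7, 0x95, 0x8c, 0xc7, 0x95]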